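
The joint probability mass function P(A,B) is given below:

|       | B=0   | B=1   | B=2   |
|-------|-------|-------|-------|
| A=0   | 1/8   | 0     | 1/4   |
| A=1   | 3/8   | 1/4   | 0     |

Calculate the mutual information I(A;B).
Marginal P(A) (row sums):
  P(A=0) = 1/8 + 0 + 1/4 = 3/8
  P(A=1) = 3/8 + 1/4 + 0 = 5/8
Marginal P(B) (column sums):
  P(B=0) = 1/8 + 3/8 = 1/2
  P(B=1) = 0 + 1/4 = 1/4
  P(B=2) = 1/4 + 0 = 1/4

H(A) = -[(3/8)·log₂(3/8) + (5/8)·log₂(5/8)]
  = 0.5306 + 0.4238
  = 0.9544 bits
H(B) = -[(1/2)·log₂(1/2) + (1/4)·log₂(1/4) + (1/4)·log₂(1/4)]
  = 0.5000 + 0.5000 + 0.5000
  = 1.5000 bits
H(A,B) = -[(1/8)·log₂(1/8) + (1/4)·log₂(1/4) + (3/8)·log₂(3/8) + (1/4)·log₂(1/4)]
  = 0.3750 + 0.5000 + 0.5306 + 0.5000
  = 1.9056 bits

I(A;B) = H(A) + H(B) - H(A,B)
  = 0.9544 + 1.5000 - 1.9056
  = 0.5488 bits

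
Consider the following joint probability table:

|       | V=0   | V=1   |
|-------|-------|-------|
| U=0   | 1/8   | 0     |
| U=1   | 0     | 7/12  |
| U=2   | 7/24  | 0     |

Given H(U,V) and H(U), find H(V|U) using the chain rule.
From the chain rule: H(U,V) = H(U) + H(V|U)
Therefore: H(V|U) = H(U,V) - H(U)

H(U,V) = -[(1/8)·log₂(1/8) + (7/12)·log₂(7/12) + (7/24)·log₂(7/24)]
  = 0.3750 + 0.4536 + 0.5185
  = 1.3471 bits
Marginal P(U) (row sums):
  P(U=0) = 1/8 + 0 = 1/8
  P(U=1) = 0 + 7/12 = 7/12
  P(U=2) = 7/24 + 0 = 7/24
H(U) = -[(1/8)·log₂(1/8) + (7/12)·log₂(7/12) + (7/24)·log₂(7/24)]
  = 0.3750 + 0.4536 + 0.5185
  = 1.3471 bits

H(V|U) = 1.3471 - 1.3471 = 0.0000 bits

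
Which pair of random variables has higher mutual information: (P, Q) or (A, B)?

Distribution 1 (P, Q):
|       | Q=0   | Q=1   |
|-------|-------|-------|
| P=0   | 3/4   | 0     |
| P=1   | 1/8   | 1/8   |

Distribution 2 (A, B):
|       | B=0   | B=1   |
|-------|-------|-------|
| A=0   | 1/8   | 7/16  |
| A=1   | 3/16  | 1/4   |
Distribution 1 (P, Q):
Marginal P(P) (row sums):
  P(P=0) = 3/4 + 0 = 3/4
  P(P=1) = 1/8 + 1/8 = 1/4
Marginal P(Q) (column sums):
  P(Q=0) = 3/4 + 1/8 = 7/8
  P(Q=1) = 0 + 1/8 = 1/8

H(P) = -[(3/4)·log₂(3/4) + (1/4)·log₂(1/4)]
  = 0.3113 + 0.5000
  = 0.8113 bits
H(Q) = -[(7/8)·log₂(7/8) + (1/8)·log₂(1/8)]
  = 0.1686 + 0.3750
  = 0.5436 bits
H(P,Q) = -[(3/4)·log₂(3/4) + (1/8)·log₂(1/8) + (1/8)·log₂(1/8)]
  = 0.3113 + 0.3750 + 0.3750
  = 1.0613 bits

I(P;Q) = H(P) + H(Q) - H(P,Q)
  = 0.8113 + 0.5436 - 1.0613
  = 0.2936 bits

Distribution 2 (A, B):
Marginal P(A) (row sums):
  P(A=0) = 1/8 + 7/16 = 9/16
  P(A=1) = 3/16 + 1/4 = 7/16
Marginal P(B) (column sums):
  P(B=0) = 1/8 + 3/16 = 5/16
  P(B=1) = 7/16 + 1/4 = 11/16

H(A) = -[(9/16)·log₂(9/16) + (7/16)·log₂(7/16)]
  = 0.4669 + 0.5218
  = 0.9887 bits
H(B) = -[(5/16)·log₂(5/16) + (11/16)·log₂(11/16)]
  = 0.5244 + 0.3716
  = 0.8960 bits
H(A,B) = -[(1/8)·log₂(1/8) + (7/16)·log₂(7/16) + (3/16)·log₂(3/16) + (1/4)·log₂(1/4)]
  = 0.3750 + 0.5218 + 0.4528 + 0.5000
  = 1.8496 bits

I(A;B) = H(A) + H(B) - H(A,B)
  = 0.9887 + 0.8960 - 1.8496
  = 0.0351 bits

I(P;Q) = 0.2936 bits > I(A;B) = 0.0351 bits, so (P, Q) has the higher mutual information (stronger dependence).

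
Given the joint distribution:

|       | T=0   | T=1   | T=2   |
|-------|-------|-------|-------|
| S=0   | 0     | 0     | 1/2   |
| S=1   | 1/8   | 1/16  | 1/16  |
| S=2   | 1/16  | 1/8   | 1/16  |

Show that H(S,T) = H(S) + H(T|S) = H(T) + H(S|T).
Marginal P(S) (row sums):
  P(S=0) = 0 + 0 + 1/2 = 1/2
  P(S=1) = 1/8 + 1/16 + 1/16 = 1/4
  P(S=2) = 1/16 + 1/8 + 1/16 = 1/4
Marginal P(T) (column sums):
  P(T=0) = 0 + 1/8 + 1/16 = 3/16
  P(T=1) = 0 + 1/16 + 1/8 = 3/16
  P(T=2) = 1/2 + 1/16 + 1/16 = 5/8

Decomposition 1: H(S) + H(T|S)
H(S) = -[(1/2)·log₂(1/2) + (1/4)·log₂(1/4) + (1/4)·log₂(1/4)]
  = 0.5000 + 0.5000 + 0.5000
  = 1.5000 bits
H(T|S) = -Σ P(S,T)·log₂ P(T|S), where P(T|S) = P(S,T) / P(S)
  (cells with P(S,T) = 0 contribute 0)
  (S=0,T=2): P(T|S) = (1/2)/(1/2) = 1;  -(1/2)·log₂(1) = 0.0000
  (S=1,T=0): P(T|S) = (1/8)/(1/4) = 1/2;  -(1/8)·log₂(1/2) = 0.1250
  (S=1,T=1): P(T|S) = (1/16)/(1/4) = 1/4;  -(1/16)·log₂(1/4) = 0.1250
  (S=1,T=2): P(T|S) = (1/16)/(1/4) = 1/4;  -(1/16)·log₂(1/4) = 0.1250
  (S=2,T=0): P(T|S) = (1/16)/(1/4) = 1/4;  -(1/16)·log₂(1/4) = 0.1250
  (S=2,T=1): P(T|S) = (1/8)/(1/4) = 1/2;  -(1/8)·log₂(1/2) = 0.1250
  (S=2,T=2): P(T|S) = (1/16)/(1/4) = 1/4;  -(1/16)·log₂(1/4) = 0.1250
H(T|S) = 0.0000 + 0.1250 + 0.1250 + 0.1250 + 0.1250 + 0.1250 + 0.1250
  = 0.7500 bits
H(S) + H(T|S) = 1.5000 + 0.7500 = 2.2500 bits

Decomposition 2: H(T) + H(S|T)
H(T) = -[(3/16)·log₂(3/16) + (3/16)·log₂(3/16) + (5/8)·log₂(5/8)]
  = 0.4528 + 0.4528 + 0.4238
  = 1.3294 bits
H(S|T) = -Σ P(S,T)·log₂ P(S|T), where P(S|T) = P(S,T) / P(T)
  (cells with P(S,T) = 0 contribute 0)
  (S=0,T=2): P(S|T) = (1/2)/(5/8) = 4/5;  -(1/2)·log₂(4/5) = 0.1610
  (S=1,T=0): P(S|T) = (1/8)/(3/16) = 2/3;  -(1/8)·log₂(2/3) = 0.0731
  (S=1,T=1): P(S|T) = (1/16)/(3/16) = 1/3;  -(1/16)·log₂(1/3) = 0.0991
  (S=1,T=2): P(S|T) = (1/16)/(5/8) = 1/10;  -(1/16)·log₂(1/10) = 0.2076
  (S=2,T=0): P(S|T) = (1/16)/(3/16) = 1/3;  -(1/16)·log₂(1/3) = 0.0991
  (S=2,T=1): P(S|T) = (1/8)/(3/16) = 2/3;  -(1/8)·log₂(2/3) = 0.0731
  (S=2,T=2): P(S|T) = (1/16)/(5/8) = 1/10;  -(1/16)·log₂(1/10) = 0.2076
H(S|T) = 0.1610 + 0.0731 + 0.0991 + 0.2076 + 0.0991 + 0.0731 + 0.2076
  = 0.9206 bits
H(T) + H(S|T) = 1.3294 + 0.9206 = 2.2500 bits

Direct computation of the joint entropy:
H(S,T) = -[(1/2)·log₂(1/2) + (1/8)·log₂(1/8) + (1/16)·log₂(1/16) + (1/16)·log₂(1/16) + (1/16)·log₂(1/16) + (1/8)·log₂(1/8) + (1/16)·log₂(1/16)]
  = 0.5000 + 0.3750 + 0.2500 + 0.2500 + 0.2500 + 0.3750 + 0.2500
  = 2.2500 bits

All three agree: H(S,T) = 2.2500 bits ✓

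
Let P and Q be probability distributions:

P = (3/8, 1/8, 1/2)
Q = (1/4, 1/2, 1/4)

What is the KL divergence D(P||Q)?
D(P||Q) = Σ P(i) log₂(P(i)/Q(i))
  i=0: (3/8) × log₂((3/8)/(1/4)) = (3/8) × log₂(3/2) = 0.2194
  i=1: (1/8) × log₂((1/8)/(1/2)) = (1/8) × log₂(1/4) = -0.2500
  i=2: (1/2) × log₂((1/2)/(1/4)) = (1/2) × log₂(2) = 0.5000
D(P||Q) = 0.2194 - 0.2500 + 0.5000
  = 0.4694 bits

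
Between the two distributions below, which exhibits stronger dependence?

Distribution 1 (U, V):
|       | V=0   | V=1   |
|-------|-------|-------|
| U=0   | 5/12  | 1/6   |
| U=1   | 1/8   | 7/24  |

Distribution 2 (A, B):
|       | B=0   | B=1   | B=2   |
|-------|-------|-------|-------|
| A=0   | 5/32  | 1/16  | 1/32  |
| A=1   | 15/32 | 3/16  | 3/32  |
Distribution 1 (U, V):
Marginal P(U) (row sums):
  P(U=0) = 5/12 + 1/6 = 7/12
  P(U=1) = 1/8 + 7/24 = 5/12
Marginal P(V) (column sums):
  P(V=0) = 5/12 + 1/8 = 13/24
  P(V=1) = 1/6 + 7/24 = 11/24

H(U) = -[(7/12)·log₂(7/12) + (5/12)·log₂(5/12)]
  = 0.4536 + 0.5263
  = 0.9799 bits
H(V) = -[(13/24)·log₂(13/24) + (11/24)·log₂(11/24)]
  = 0.4791 + 0.5159
  = 0.9950 bits
H(U,V) = -[(5/12)·log₂(5/12) + (1/6)·log₂(1/6) + (1/8)·log₂(1/8) + (7/24)·log₂(7/24)]
  = 0.5263 + 0.4308 + 0.3750 + 0.5185
  = 1.8506 bits

I(U;V) = H(U) + H(V) - H(U,V)
  = 0.9799 + 0.9950 - 1.8506
  = 0.1243 bits

Distribution 2 (A, B):
Marginal P(A) (row sums):
  P(A=0) = 5/32 + 1/16 + 1/32 = 1/4
  P(A=1) = 15/32 + 3/16 + 3/32 = 3/4
Marginal P(B) (column sums):
  P(B=0) = 5/32 + 15/32 = 5/8
  P(B=1) = 1/16 + 3/16 = 1/4
  P(B=2) = 1/32 + 3/32 = 1/8

H(A) = -[(1/4)·log₂(1/4) + (3/4)·log₂(3/4)]
  = 0.5000 + 0.3113
  = 0.8113 bits
H(B) = -[(5/8)·log₂(5/8) + (1/4)·log₂(1/4) + (1/8)·log₂(1/8)]
  = 0.4238 + 0.5000 + 0.3750
  = 1.2988 bits
H(A,B) = -[(5/32)·log₂(5/32) + (1/16)·log₂(1/16) + (1/32)·log₂(1/32) + (15/32)·log₂(15/32) + (3/16)·log₂(3/16) + (3/32)·log₂(3/32)]
  = 0.4184 + 0.2500 + 0.1563 + 0.5124 + 0.4528 + 0.3202
  = 2.1101 bits

I(A;B) = H(A) + H(B) - H(A,B)
  = 0.8113 + 1.2988 - 2.1101
  = 0.0000 bits

I(U;V) = 0.1243 bits > I(A;B) = 0.0000 bits, so (U, V) has the higher mutual information (stronger dependence).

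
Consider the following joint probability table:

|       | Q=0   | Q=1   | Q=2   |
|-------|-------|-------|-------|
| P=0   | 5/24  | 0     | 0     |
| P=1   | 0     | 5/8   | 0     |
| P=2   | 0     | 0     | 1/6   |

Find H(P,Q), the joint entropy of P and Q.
H(P,Q) = -Σ P(P,Q) log₂ P(P,Q), summed over the non-zero cells:
H(P,Q) = -[(5/24)·log₂(5/24) + (5/8)·log₂(5/8) + (1/6)·log₂(1/6)]
  = 0.4715 + 0.4238 + 0.4308
  = 1.3261 bits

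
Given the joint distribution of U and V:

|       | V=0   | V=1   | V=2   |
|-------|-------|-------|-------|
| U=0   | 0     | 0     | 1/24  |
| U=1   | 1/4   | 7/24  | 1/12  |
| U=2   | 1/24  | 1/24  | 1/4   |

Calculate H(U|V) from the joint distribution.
Marginal P(V) (column sums):
  P(V=0) = 0 + 1/4 + 1/24 = 7/24
  P(V=1) = 0 + 7/24 + 1/24 = 1/3
  P(V=2) = 1/24 + 1/12 + 1/4 = 3/8

H(U|V) = -Σ P(U,V)·log₂ P(U|V), where P(U|V) = P(U,V) / P(V)
  (cells with P(U,V) = 0 contribute 0)
  (U=0,V=2): P(U|V) = (1/24)/(3/8) = 1/9;  -(1/24)·log₂(1/9) = 0.1321
  (U=1,V=0): P(U|V) = (1/4)/(7/24) = 6/7;  -(1/4)·log₂(6/7) = 0.0556
  (U=1,V=1): P(U|V) = (7/24)/(1/3) = 7/8;  -(7/24)·log₂(7/8) = 0.0562
  (U=1,V=2): P(U|V) = (1/12)/(3/8) = 2/9;  -(1/12)·log₂(2/9) = 0.1808
  (U=2,V=0): P(U|V) = (1/24)/(7/24) = 1/7;  -(1/24)·log₂(1/7) = 0.1170
  (U=2,V=1): P(U|V) = (1/24)/(1/3) = 1/8;  -(1/24)·log₂(1/8) = 0.1250
  (U=2,V=2): P(U|V) = (1/4)/(3/8) = 2/3;  -(1/4)·log₂(2/3) = 0.1462
H(U|V) = 0.1321 + 0.0556 + 0.0562 + 0.1808 + 0.1170 + 0.1250 + 0.1462
  = 0.8129 bits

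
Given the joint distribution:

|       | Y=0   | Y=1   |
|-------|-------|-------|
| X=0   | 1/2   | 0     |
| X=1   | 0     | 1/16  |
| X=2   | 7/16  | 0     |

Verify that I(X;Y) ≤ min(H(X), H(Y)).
Marginal P(X) (row sums):
  P(X=0) = 1/2 + 0 = 1/2
  P(X=1) = 0 + 1/16 = 1/16
  P(X=2) = 7/16 + 0 = 7/16
Marginal P(Y) (column sums):
  P(Y=0) = 1/2 + 0 + 7/16 = 15/16
  P(Y=1) = 0 + 1/16 + 0 = 1/16

H(X) = -[(1/2)·log₂(1/2) + (1/16)·log₂(1/16) + (7/16)·log₂(7/16)]
  = 0.5000 + 0.2500 + 0.5218
  = 1.2718 bits
H(Y) = -[(15/16)·log₂(15/16) + (1/16)·log₂(1/16)]
  = 0.0873 + 0.2500
  = 0.3373 bits
H(X,Y) = -[(1/2)·log₂(1/2) + (1/16)·log₂(1/16) + (7/16)·log₂(7/16)]
  = 0.5000 + 0.2500 + 0.5218
  = 1.2718 bits

I(X;Y) = H(X) + H(Y) - H(X,Y)
  = 1.2718 + 0.3373 - 1.2718
  = 0.3373 bits

min(H(X), H(Y)) = min(1.2718, 0.3373) = 0.3373 bits
Since 0.3373 ≤ 0.3373, the bound is satisfied ✓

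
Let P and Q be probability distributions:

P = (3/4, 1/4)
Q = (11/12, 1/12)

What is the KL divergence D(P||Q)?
D(P||Q) = Σ P(i) log₂(P(i)/Q(i))
  i=0: (3/4) × log₂((3/4)/(11/12)) = (3/4) × log₂(9/11) = -0.2171
  i=1: (1/4) × log₂((1/4)/(1/12)) = (1/4) × log₂(3) = 0.3962
D(P||Q) = -0.2171 + 0.3962
  = 0.1791 bits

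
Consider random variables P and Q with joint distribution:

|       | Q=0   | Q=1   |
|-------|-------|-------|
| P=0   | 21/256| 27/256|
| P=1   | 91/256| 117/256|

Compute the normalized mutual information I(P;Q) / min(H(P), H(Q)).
Marginal P(P) (row sums):
  P(P=0) = 21/256 + 27/256 = 3/16
  P(P=1) = 91/256 + 117/256 = 13/16
Marginal P(Q) (column sums):
  P(Q=0) = 21/256 + 91/256 = 7/16
  P(Q=1) = 27/256 + 117/256 = 9/16

H(P) = -[(3/16)·log₂(3/16) + (13/16)·log₂(13/16)]
  = 0.4528 + 0.2434
  = 0.6962 bits
H(Q) = -[(7/16)·log₂(7/16) + (9/16)·log₂(9/16)]
  = 0.5218 + 0.4669
  = 0.9887 bits
H(P,Q) = -[(21/256)·log₂(21/256) + (27/256)·log₂(27/256) + (91/256)·log₂(91/256) + (117/256)·log₂(117/256)]
  = 0.2959 + 0.3423 + 0.5304 + 0.5163
  = 1.6849 bits

I(P;Q) = H(P) + H(Q) - H(P,Q)
  = 0.6962 + 0.9887 - 1.6849
  = 0.0000 bits

min(H(P), H(Q)) = min(0.6962, 0.9887) = 0.6962 bits
Normalized MI = 0.0000 / 0.6962 = 0.0000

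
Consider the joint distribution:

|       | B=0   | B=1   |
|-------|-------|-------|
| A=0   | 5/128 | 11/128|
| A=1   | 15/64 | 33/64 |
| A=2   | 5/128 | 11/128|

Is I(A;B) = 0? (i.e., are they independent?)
Marginal P(A) (row sums):
  P(A=0) = 5/128 + 11/128 = 1/8
  P(A=1) = 15/64 + 33/64 = 3/4
  P(A=2) = 5/128 + 11/128 = 1/8
Marginal P(B) (column sums):
  P(B=0) = 5/128 + 15/64 + 5/128 = 5/16
  P(B=1) = 11/128 + 33/64 + 11/128 = 11/16

A and B are independent iff P(A=i,B=j) = P(A=i)·P(B=j) for every cell.
  P(A=0)·P(B=0) = 1/8 × 5/16 = 5/128 = P(A=0,B=0) ✓
  P(A=0)·P(B=1) = 1/8 × 11/16 = 11/128 = P(A=0,B=1) ✓
  P(A=1)·P(B=0) = 3/4 × 5/16 = 15/64 = P(A=1,B=0) ✓
  P(A=1)·P(B=1) = 3/4 × 11/16 = 33/64 = P(A=1,B=1) ✓
  P(A=2)·P(B=0) = 1/8 × 5/16 = 5/128 = P(A=2,B=0) ✓
  P(A=2)·P(B=1) = 1/8 × 11/16 = 11/128 = P(A=2,B=1) ✓

Yes, A and B are independent: every cell factors, so I(A;B) = 0 bits.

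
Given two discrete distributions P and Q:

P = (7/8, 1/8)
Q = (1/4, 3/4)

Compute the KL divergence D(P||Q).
D(P||Q) = Σ P(i) log₂(P(i)/Q(i))
  i=0: (7/8) × log₂((7/8)/(1/4)) = (7/8) × log₂(7/2) = 1.5814
  i=1: (1/8) × log₂((1/8)/(3/4)) = (1/8) × log₂(1/6) = -0.3231
D(P||Q) = 1.5814 - 0.3231
  = 1.2583 bits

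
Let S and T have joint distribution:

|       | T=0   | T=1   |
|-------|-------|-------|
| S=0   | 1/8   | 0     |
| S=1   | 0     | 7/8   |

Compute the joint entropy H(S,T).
H(S,T) = -Σ P(S,T) log₂ P(S,T), summed over the non-zero cells:
H(S,T) = -[(1/8)·log₂(1/8) + (7/8)·log₂(7/8)]
  = 0.3750 + 0.1686
  = 0.5436 bits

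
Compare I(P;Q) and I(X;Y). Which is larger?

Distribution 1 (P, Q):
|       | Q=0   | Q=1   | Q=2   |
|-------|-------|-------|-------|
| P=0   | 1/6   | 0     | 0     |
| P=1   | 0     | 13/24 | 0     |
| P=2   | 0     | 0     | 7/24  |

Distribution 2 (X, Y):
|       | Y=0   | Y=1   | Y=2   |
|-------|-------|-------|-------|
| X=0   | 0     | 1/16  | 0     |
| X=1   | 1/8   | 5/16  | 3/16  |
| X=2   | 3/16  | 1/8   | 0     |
Distribution 1 (P, Q):
Marginal P(P) (row sums):
  P(P=0) = 1/6 + 0 + 0 = 1/6
  P(P=1) = 0 + 13/24 + 0 = 13/24
  P(P=2) = 0 + 0 + 7/24 = 7/24
Marginal P(Q) (column sums):
  P(Q=0) = 1/6 + 0 + 0 = 1/6
  P(Q=1) = 0 + 13/24 + 0 = 13/24
  P(Q=2) = 0 + 0 + 7/24 = 7/24

H(P) = -[(1/6)·log₂(1/6) + (13/24)·log₂(13/24) + (7/24)·log₂(7/24)]
  = 0.4308 + 0.4791 + 0.5185
  = 1.4284 bits
H(Q) = -[(1/6)·log₂(1/6) + (13/24)·log₂(13/24) + (7/24)·log₂(7/24)]
  = 0.4308 + 0.4791 + 0.5185
  = 1.4284 bits
H(P,Q) = -[(1/6)·log₂(1/6) + (13/24)·log₂(13/24) + (7/24)·log₂(7/24)]
  = 0.4308 + 0.4791 + 0.5185
  = 1.4284 bits

I(P;Q) = H(P) + H(Q) - H(P,Q)
  = 1.4284 + 1.4284 - 1.4284
  = 1.4284 bits

Distribution 2 (X, Y):
Marginal P(X) (row sums):
  P(X=0) = 0 + 1/16 + 0 = 1/16
  P(X=1) = 1/8 + 5/16 + 3/16 = 5/8
  P(X=2) = 3/16 + 1/8 + 0 = 5/16
Marginal P(Y) (column sums):
  P(Y=0) = 0 + 1/8 + 3/16 = 5/16
  P(Y=1) = 1/16 + 5/16 + 1/8 = 1/2
  P(Y=2) = 0 + 3/16 + 0 = 3/16

H(X) = -[(1/16)·log₂(1/16) + (5/8)·log₂(5/8) + (5/16)·log₂(5/16)]
  = 0.2500 + 0.4238 + 0.5244
  = 1.1982 bits
H(Y) = -[(5/16)·log₂(5/16) + (1/2)·log₂(1/2) + (3/16)·log₂(3/16)]
  = 0.5244 + 0.5000 + 0.4528
  = 1.4772 bits
H(X,Y) = -[(1/16)·log₂(1/16) + (1/8)·log₂(1/8) + (5/16)·log₂(5/16) + (3/16)·log₂(3/16) + (3/16)·log₂(3/16) + (1/8)·log₂(1/8)]
  = 0.2500 + 0.3750 + 0.5244 + 0.4528 + 0.4528 + 0.3750
  = 2.4300 bits

I(X;Y) = H(X) + H(Y) - H(X,Y)
  = 1.1982 + 1.4772 - 2.4300
  = 0.2454 bits

I(P;Q) = 1.4284 bits > I(X;Y) = 0.2454 bits, so (P, Q) has the higher mutual information (stronger dependence).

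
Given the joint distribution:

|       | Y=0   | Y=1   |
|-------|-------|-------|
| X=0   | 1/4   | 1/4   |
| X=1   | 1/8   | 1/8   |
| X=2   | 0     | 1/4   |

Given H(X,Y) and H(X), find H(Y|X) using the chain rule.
From the chain rule: H(X,Y) = H(X) + H(Y|X)
Therefore: H(Y|X) = H(X,Y) - H(X)

H(X,Y) = -[(1/4)·log₂(1/4) + (1/4)·log₂(1/4) + (1/8)·log₂(1/8) + (1/8)·log₂(1/8) + (1/4)·log₂(1/4)]
  = 0.5000 + 0.5000 + 0.3750 + 0.3750 + 0.5000
  = 2.2500 bits
Marginal P(X) (row sums):
  P(X=0) = 1/4 + 1/4 = 1/2
  P(X=1) = 1/8 + 1/8 = 1/4
  P(X=2) = 0 + 1/4 = 1/4
H(X) = -[(1/2)·log₂(1/2) + (1/4)·log₂(1/4) + (1/4)·log₂(1/4)]
  = 0.5000 + 0.5000 + 0.5000
  = 1.5000 bits

H(Y|X) = 2.2500 - 1.5000 = 0.7500 bits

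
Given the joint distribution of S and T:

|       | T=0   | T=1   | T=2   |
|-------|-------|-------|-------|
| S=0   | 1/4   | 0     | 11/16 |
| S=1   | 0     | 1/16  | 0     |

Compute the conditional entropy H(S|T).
Marginal P(T) (column sums):
  P(T=0) = 1/4 + 0 = 1/4
  P(T=1) = 0 + 1/16 = 1/16
  P(T=2) = 11/16 + 0 = 11/16

H(S|T) = -Σ P(S,T)·log₂ P(S|T), where P(S|T) = P(S,T) / P(T)
  (cells with P(S,T) = 0 contribute 0)
  (S=0,T=0): P(S|T) = (1/4)/(1/4) = 1;  -(1/4)·log₂(1) = 0.0000
  (S=0,T=2): P(S|T) = (11/16)/(11/16) = 1;  -(11/16)·log₂(1) = 0.0000
  (S=1,T=1): P(S|T) = (1/16)/(1/16) = 1;  -(1/16)·log₂(1) = 0.0000
H(S|T) = 0.0000 + 0.0000 + 0.0000
  = 0.0000 bits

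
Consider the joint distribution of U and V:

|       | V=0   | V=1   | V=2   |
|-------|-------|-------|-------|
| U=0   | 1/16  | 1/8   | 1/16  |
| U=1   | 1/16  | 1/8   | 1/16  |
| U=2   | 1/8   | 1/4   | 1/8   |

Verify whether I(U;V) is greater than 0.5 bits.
Marginal P(U) (row sums):
  P(U=0) = 1/16 + 1/8 + 1/16 = 1/4
  P(U=1) = 1/16 + 1/8 + 1/16 = 1/4
  P(U=2) = 1/8 + 1/4 + 1/8 = 1/2
Marginal P(V) (column sums):
  P(V=0) = 1/16 + 1/16 + 1/8 = 1/4
  P(V=1) = 1/8 + 1/8 + 1/4 = 1/2
  P(V=2) = 1/16 + 1/16 + 1/8 = 1/4

H(U) = -[(1/4)·log₂(1/4) + (1/4)·log₂(1/4) + (1/2)·log₂(1/2)]
  = 0.5000 + 0.5000 + 0.5000
  = 1.5000 bits
H(V) = -[(1/4)·log₂(1/4) + (1/2)·log₂(1/2) + (1/4)·log₂(1/4)]
  = 0.5000 + 0.5000 + 0.5000
  = 1.5000 bits
H(U,V) = -[(1/16)·log₂(1/16) + (1/8)·log₂(1/8) + (1/16)·log₂(1/16) + (1/16)·log₂(1/16) + (1/8)·log₂(1/8) + (1/16)·log₂(1/16) + (1/8)·log₂(1/8) + (1/4)·log₂(1/4) + (1/8)·log₂(1/8)]
  = 0.2500 + 0.3750 + 0.2500 + 0.2500 + 0.3750 + 0.2500 + 0.3750 + 0.5000 + 0.3750
  = 3.0000 bits

I(U;V) = H(U) + H(V) - H(U,V)
  = 1.5000 + 1.5000 - 3.0000
  = 0.0000 bits

No. I(U;V) = 0.0000 bits, which is ≤ 0.5 bits.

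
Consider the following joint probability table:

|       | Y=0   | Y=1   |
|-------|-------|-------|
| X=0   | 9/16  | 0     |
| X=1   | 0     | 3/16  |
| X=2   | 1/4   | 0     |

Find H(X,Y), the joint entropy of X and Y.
H(X,Y) = -Σ P(X,Y) log₂ P(X,Y), summed over the non-zero cells:
H(X,Y) = -[(9/16)·log₂(9/16) + (3/16)·log₂(3/16) + (1/4)·log₂(1/4)]
  = 0.4669 + 0.4528 + 0.5000
  = 1.4197 bits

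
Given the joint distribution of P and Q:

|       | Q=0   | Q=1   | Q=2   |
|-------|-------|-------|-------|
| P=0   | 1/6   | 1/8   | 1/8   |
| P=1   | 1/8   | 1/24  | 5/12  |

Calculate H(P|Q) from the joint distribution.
Marginal P(Q) (column sums):
  P(Q=0) = 1/6 + 1/8 = 7/24
  P(Q=1) = 1/8 + 1/24 = 1/6
  P(Q=2) = 1/8 + 5/12 = 13/24

H(P|Q) = -Σ P(P,Q)·log₂ P(P|Q), where P(P|Q) = P(P,Q) / P(Q)
  (P=0,Q=0): P(P|Q) = (1/6)/(7/24) = 4/7;  -(1/6)·log₂(4/7) = 0.1346
  (P=0,Q=1): P(P|Q) = (1/8)/(1/6) = 3/4;  -(1/8)·log₂(3/4) = 0.0519
  (P=0,Q=2): P(P|Q) = (1/8)/(13/24) = 3/13;  -(1/8)·log₂(3/13) = 0.2644
  (P=1,Q=0): P(P|Q) = (1/8)/(7/24) = 3/7;  -(1/8)·log₂(3/7) = 0.1528
  (P=1,Q=1): P(P|Q) = (1/24)/(1/6) = 1/4;  -(1/24)·log₂(1/4) = 0.0833
  (P=1,Q=2): P(P|Q) = (5/12)/(13/24) = 10/13;  -(5/12)·log₂(10/13) = 0.1577
H(P|Q) = 0.1346 + 0.0519 + 0.2644 + 0.1528 + 0.0833 + 0.1577
  = 0.8447 bits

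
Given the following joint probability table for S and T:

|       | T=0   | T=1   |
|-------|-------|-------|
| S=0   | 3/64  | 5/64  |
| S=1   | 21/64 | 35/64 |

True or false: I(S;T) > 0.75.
Marginal P(S) (row sums):
  P(S=0) = 3/64 + 5/64 = 1/8
  P(S=1) = 21/64 + 35/64 = 7/8
Marginal P(T) (column sums):
  P(T=0) = 3/64 + 21/64 = 3/8
  P(T=1) = 5/64 + 35/64 = 5/8

H(S) = -[(1/8)·log₂(1/8) + (7/8)·log₂(7/8)]
  = 0.3750 + 0.1686
  = 0.5436 bits
H(T) = -[(3/8)·log₂(3/8) + (5/8)·log₂(5/8)]
  = 0.5306 + 0.4238
  = 0.9544 bits
H(S,T) = -[(3/64)·log₂(3/64) + (5/64)·log₂(5/64) + (21/64)·log₂(21/64) + (35/64)·log₂(35/64)]
  = 0.2070 + 0.2873 + 0.5275 + 0.4762
  = 1.4980 bits

I(S;T) = H(S) + H(T) - H(S,T)
  = 0.5436 + 0.9544 - 1.4980
  = 0.0000 bits

False. I(S;T) = 0.0000 bits, which is ≤ 0.75 bits.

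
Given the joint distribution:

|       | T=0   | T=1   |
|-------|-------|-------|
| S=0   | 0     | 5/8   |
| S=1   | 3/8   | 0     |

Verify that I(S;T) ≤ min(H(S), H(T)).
Marginal P(S) (row sums):
  P(S=0) = 0 + 5/8 = 5/8
  P(S=1) = 3/8 + 0 = 3/8
Marginal P(T) (column sums):
  P(T=0) = 0 + 3/8 = 3/8
  P(T=1) = 5/8 + 0 = 5/8

H(S) = -[(5/8)·log₂(5/8) + (3/8)·log₂(3/8)]
  = 0.4238 + 0.5306
  = 0.9544 bits
H(T) = -[(3/8)·log₂(3/8) + (5/8)·log₂(5/8)]
  = 0.5306 + 0.4238
  = 0.9544 bits
H(S,T) = -[(5/8)·log₂(5/8) + (3/8)·log₂(3/8)]
  = 0.4238 + 0.5306
  = 0.9544 bits

I(S;T) = H(S) + H(T) - H(S,T)
  = 0.9544 + 0.9544 - 0.9544
  = 0.9544 bits

min(H(S), H(T)) = min(0.9544, 0.9544) = 0.9544 bits
Since 0.9544 ≤ 0.9544, the bound is satisfied ✓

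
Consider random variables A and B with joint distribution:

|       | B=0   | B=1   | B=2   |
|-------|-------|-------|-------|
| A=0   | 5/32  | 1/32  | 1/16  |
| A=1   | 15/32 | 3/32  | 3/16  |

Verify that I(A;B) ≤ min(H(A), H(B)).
Marginal P(A) (row sums):
  P(A=0) = 5/32 + 1/32 + 1/16 = 1/4
  P(A=1) = 15/32 + 3/32 + 3/16 = 3/4
Marginal P(B) (column sums):
  P(B=0) = 5/32 + 15/32 = 5/8
  P(B=1) = 1/32 + 3/32 = 1/8
  P(B=2) = 1/16 + 3/16 = 1/4

H(A) = -[(1/4)·log₂(1/4) + (3/4)·log₂(3/4)]
  = 0.5000 + 0.3113
  = 0.8113 bits
H(B) = -[(5/8)·log₂(5/8) + (1/8)·log₂(1/8) + (1/4)·log₂(1/4)]
  = 0.4238 + 0.3750 + 0.5000
  = 1.2988 bits
H(A,B) = -[(5/32)·log₂(5/32) + (1/32)·log₂(1/32) + (1/16)·log₂(1/16) + (15/32)·log₂(15/32) + (3/32)·log₂(3/32) + (3/16)·log₂(3/16)]
  = 0.4184 + 0.1563 + 0.2500 + 0.5124 + 0.3202 + 0.4528
  = 2.1101 bits

I(A;B) = H(A) + H(B) - H(A,B)
  = 0.8113 + 1.2988 - 2.1101
  = 0.0000 bits

min(H(A), H(B)) = min(0.8113, 1.2988) = 0.8113 bits
Since 0.0000 ≤ 0.8113, the bound is satisfied ✓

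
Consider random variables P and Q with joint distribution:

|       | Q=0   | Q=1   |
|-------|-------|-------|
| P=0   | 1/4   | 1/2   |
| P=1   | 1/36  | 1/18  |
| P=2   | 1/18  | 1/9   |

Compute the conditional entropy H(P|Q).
Marginal P(Q) (column sums):
  P(Q=0) = 1/4 + 1/36 + 1/18 = 1/3
  P(Q=1) = 1/2 + 1/18 + 1/9 = 2/3

H(P|Q) = -Σ P(P,Q)·log₂ P(P|Q), where P(P|Q) = P(P,Q) / P(Q)
  (P=0,Q=0): P(P|Q) = (1/4)/(1/3) = 3/4;  -(1/4)·log₂(3/4) = 0.1038
  (P=0,Q=1): P(P|Q) = (1/2)/(2/3) = 3/4;  -(1/2)·log₂(3/4) = 0.2075
  (P=1,Q=0): P(P|Q) = (1/36)/(1/3) = 1/12;  -(1/36)·log₂(1/12) = 0.0996
  (P=1,Q=1): P(P|Q) = (1/18)/(2/3) = 1/12;  -(1/18)·log₂(1/12) = 0.1992
  (P=2,Q=0): P(P|Q) = (1/18)/(1/3) = 1/6;  -(1/18)·log₂(1/6) = 0.1436
  (P=2,Q=1): P(P|Q) = (1/9)/(2/3) = 1/6;  -(1/9)·log₂(1/6) = 0.2872
H(P|Q) = 0.1038 + 0.2075 + 0.0996 + 0.1992 + 0.1436 + 0.2872
  = 1.0409 bits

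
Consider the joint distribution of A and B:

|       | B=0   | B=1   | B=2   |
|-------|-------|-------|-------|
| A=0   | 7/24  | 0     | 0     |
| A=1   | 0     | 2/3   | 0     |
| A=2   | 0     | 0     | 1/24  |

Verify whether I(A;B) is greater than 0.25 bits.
Marginal P(A) (row sums):
  P(A=0) = 7/24 + 0 + 0 = 7/24
  P(A=1) = 0 + 2/3 + 0 = 2/3
  P(A=2) = 0 + 0 + 1/24 = 1/24
Marginal P(B) (column sums):
  P(B=0) = 7/24 + 0 + 0 = 7/24
  P(B=1) = 0 + 2/3 + 0 = 2/3
  P(B=2) = 0 + 0 + 1/24 = 1/24

H(A) = -[(7/24)·log₂(7/24) + (2/3)·log₂(2/3) + (1/24)·log₂(1/24)]
  = 0.5185 + 0.3900 + 0.1910
  = 1.0995 bits
H(B) = -[(7/24)·log₂(7/24) + (2/3)·log₂(2/3) + (1/24)·log₂(1/24)]
  = 0.5185 + 0.3900 + 0.1910
  = 1.0995 bits
H(A,B) = -[(7/24)·log₂(7/24) + (2/3)·log₂(2/3) + (1/24)·log₂(1/24)]
  = 0.5185 + 0.3900 + 0.1910
  = 1.0995 bits

I(A;B) = H(A) + H(B) - H(A,B)
  = 1.0995 + 1.0995 - 1.0995
  = 1.0995 bits

Yes. I(A;B) = 1.0995 bits, which is > 0.25 bits.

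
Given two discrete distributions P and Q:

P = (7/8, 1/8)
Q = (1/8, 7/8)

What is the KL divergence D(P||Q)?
D(P||Q) = Σ P(i) log₂(P(i)/Q(i))
  i=0: (7/8) × log₂((7/8)/(1/8)) = (7/8) × log₂(7) = 2.4564
  i=1: (1/8) × log₂((1/8)/(7/8)) = (1/8) × log₂(1/7) = -0.3509
D(P||Q) = 2.4564 - 0.3509
  = 2.1055 bits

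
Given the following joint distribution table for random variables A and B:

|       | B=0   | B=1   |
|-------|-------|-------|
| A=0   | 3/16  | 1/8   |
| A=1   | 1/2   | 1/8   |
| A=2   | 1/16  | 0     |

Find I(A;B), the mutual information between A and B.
Marginal P(A) (row sums):
  P(A=0) = 3/16 + 1/8 = 5/16
  P(A=1) = 1/2 + 1/8 = 5/8
  P(A=2) = 1/16 + 0 = 1/16
Marginal P(B) (column sums):
  P(B=0) = 3/16 + 1/2 + 1/16 = 3/4
  P(B=1) = 1/8 + 1/8 + 0 = 1/4

H(A) = -[(5/16)·log₂(5/16) + (5/8)·log₂(5/8) + (1/16)·log₂(1/16)]
  = 0.5244 + 0.4238 + 0.2500
  = 1.1982 bits
H(B) = -[(3/4)·log₂(3/4) + (1/4)·log₂(1/4)]
  = 0.3113 + 0.5000
  = 0.8113 bits
H(A,B) = -[(3/16)·log₂(3/16) + (1/8)·log₂(1/8) + (1/2)·log₂(1/2) + (1/8)·log₂(1/8) + (1/16)·log₂(1/16)]
  = 0.4528 + 0.3750 + 0.5000 + 0.3750 + 0.2500
  = 1.9528 bits

I(A;B) = H(A) + H(B) - H(A,B)
  = 1.1982 + 0.8113 - 1.9528
  = 0.0567 bits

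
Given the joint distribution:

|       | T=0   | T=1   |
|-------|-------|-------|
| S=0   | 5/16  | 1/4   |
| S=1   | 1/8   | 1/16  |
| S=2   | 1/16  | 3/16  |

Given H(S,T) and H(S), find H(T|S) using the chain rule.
From the chain rule: H(S,T) = H(S) + H(T|S)
Therefore: H(T|S) = H(S,T) - H(S)

H(S,T) = -[(5/16)·log₂(5/16) + (1/4)·log₂(1/4) + (1/8)·log₂(1/8) + (1/16)·log₂(1/16) + (1/16)·log₂(1/16) + (3/16)·log₂(3/16)]
  = 0.5244 + 0.5000 + 0.3750 + 0.2500 + 0.2500 + 0.4528
  = 2.3522 bits
Marginal P(S) (row sums):
  P(S=0) = 5/16 + 1/4 = 9/16
  P(S=1) = 1/8 + 1/16 = 3/16
  P(S=2) = 1/16 + 3/16 = 1/4
H(S) = -[(9/16)·log₂(9/16) + (3/16)·log₂(3/16) + (1/4)·log₂(1/4)]
  = 0.4669 + 0.4528 + 0.5000
  = 1.4197 bits

H(T|S) = 2.3522 - 1.4197 = 0.9325 bits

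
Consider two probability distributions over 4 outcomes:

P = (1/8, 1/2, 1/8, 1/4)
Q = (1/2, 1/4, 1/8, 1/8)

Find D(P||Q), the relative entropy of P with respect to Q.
D(P||Q) = Σ P(i) log₂(P(i)/Q(i))
  i=0: (1/8) × log₂((1/8)/(1/2)) = (1/8) × log₂(1/4) = -0.2500
  i=1: (1/2) × log₂((1/2)/(1/4)) = (1/2) × log₂(2) = 0.5000
  i=2: (1/8) × log₂((1/8)/(1/8)) = (1/8) × log₂(1) = 0.0000
  i=3: (1/4) × log₂((1/4)/(1/8)) = (1/4) × log₂(2) = 0.2500
D(P||Q) = -0.2500 + 0.5000 + 0.0000 + 0.2500
  = 0.5000 bits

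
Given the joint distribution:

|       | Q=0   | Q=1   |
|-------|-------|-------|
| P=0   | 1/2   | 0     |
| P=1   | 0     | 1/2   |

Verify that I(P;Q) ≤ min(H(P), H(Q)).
Marginal P(P) (row sums):
  P(P=0) = 1/2 + 0 = 1/2
  P(P=1) = 0 + 1/2 = 1/2
Marginal P(Q) (column sums):
  P(Q=0) = 1/2 + 0 = 1/2
  P(Q=1) = 0 + 1/2 = 1/2

H(P) = -[(1/2)·log₂(1/2) + (1/2)·log₂(1/2)]
  = 0.5000 + 0.5000
  = 1.0000 bits
H(Q) = -[(1/2)·log₂(1/2) + (1/2)·log₂(1/2)]
  = 0.5000 + 0.5000
  = 1.0000 bits
H(P,Q) = -[(1/2)·log₂(1/2) + (1/2)·log₂(1/2)]
  = 0.5000 + 0.5000
  = 1.0000 bits

I(P;Q) = H(P) + H(Q) - H(P,Q)
  = 1.0000 + 1.0000 - 1.0000
  = 1.0000 bits

min(H(P), H(Q)) = min(1.0000, 1.0000) = 1.0000 bits
Since 1.0000 ≤ 1.0000, the bound is satisfied ✓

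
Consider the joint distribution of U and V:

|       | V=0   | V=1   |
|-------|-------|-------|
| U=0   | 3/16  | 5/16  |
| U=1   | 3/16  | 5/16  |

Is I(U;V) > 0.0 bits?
Marginal P(U) (row sums):
  P(U=0) = 3/16 + 5/16 = 1/2
  P(U=1) = 3/16 + 5/16 = 1/2
Marginal P(V) (column sums):
  P(V=0) = 3/16 + 3/16 = 3/8
  P(V=1) = 5/16 + 5/16 = 5/8

H(U) = -[(1/2)·log₂(1/2) + (1/2)·log₂(1/2)]
  = 0.5000 + 0.5000
  = 1.0000 bits
H(V) = -[(3/8)·log₂(3/8) + (5/8)·log₂(5/8)]
  = 0.5306 + 0.4238
  = 0.9544 bits
H(U,V) = -[(3/16)·log₂(3/16) + (5/16)·log₂(5/16) + (3/16)·log₂(3/16) + (5/16)·log₂(5/16)]
  = 0.4528 + 0.5244 + 0.4528 + 0.5244
  = 1.9544 bits

I(U;V) = H(U) + H(V) - H(U,V)
  = 1.0000 + 0.9544 - 1.9544
  = 0.0000 bits

No. I(U;V) = 0.0000 bits, which is ≤ 0.0 bits.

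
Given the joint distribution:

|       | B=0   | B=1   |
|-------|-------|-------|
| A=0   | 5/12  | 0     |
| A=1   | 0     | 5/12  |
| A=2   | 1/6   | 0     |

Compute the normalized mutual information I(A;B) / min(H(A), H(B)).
Marginal P(A) (row sums):
  P(A=0) = 5/12 + 0 = 5/12
  P(A=1) = 0 + 5/12 = 5/12
  P(A=2) = 1/6 + 0 = 1/6
Marginal P(B) (column sums):
  P(B=0) = 5/12 + 0 + 1/6 = 7/12
  P(B=1) = 0 + 5/12 + 0 = 5/12

H(A) = -[(5/12)·log₂(5/12) + (5/12)·log₂(5/12) + (1/6)·log₂(1/6)]
  = 0.5263 + 0.5263 + 0.4308
  = 1.4834 bits
H(B) = -[(7/12)·log₂(7/12) + (5/12)·log₂(5/12)]
  = 0.4536 + 0.5263
  = 0.9799 bits
H(A,B) = -[(5/12)·log₂(5/12) + (5/12)·log₂(5/12) + (1/6)·log₂(1/6)]
  = 0.5263 + 0.5263 + 0.4308
  = 1.4834 bits

I(A;B) = H(A) + H(B) - H(A,B)
  = 1.4834 + 0.9799 - 1.4834
  = 0.9799 bits

min(H(A), H(B)) = min(1.4834, 0.9799) = 0.9799 bits
Normalized MI = 0.9799 / 0.9799 = 1.0000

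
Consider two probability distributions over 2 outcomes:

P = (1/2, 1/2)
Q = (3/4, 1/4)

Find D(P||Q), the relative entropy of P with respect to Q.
D(P||Q) = Σ P(i) log₂(P(i)/Q(i))
  i=0: (1/2) × log₂((1/2)/(3/4)) = (1/2) × log₂(2/3) = -0.2925
  i=1: (1/2) × log₂((1/2)/(1/4)) = (1/2) × log₂(2) = 0.5000
D(P||Q) = -0.2925 + 0.5000
  = 0.2075 bits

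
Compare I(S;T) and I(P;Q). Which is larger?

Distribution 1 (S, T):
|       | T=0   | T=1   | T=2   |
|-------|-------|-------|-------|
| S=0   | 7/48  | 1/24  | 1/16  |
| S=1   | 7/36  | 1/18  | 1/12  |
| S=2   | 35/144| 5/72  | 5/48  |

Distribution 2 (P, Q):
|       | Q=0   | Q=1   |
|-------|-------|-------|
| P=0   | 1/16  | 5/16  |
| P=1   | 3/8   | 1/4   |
Distribution 1 (S, T):
Marginal P(S) (row sums):
  P(S=0) = 7/48 + 1/24 + 1/16 = 1/4
  P(S=1) = 7/36 + 1/18 + 1/12 = 1/3
  P(S=2) = 35/144 + 5/72 + 5/48 = 5/12
Marginal P(T) (column sums):
  P(T=0) = 7/48 + 7/36 + 35/144 = 7/12
  P(T=1) = 1/24 + 1/18 + 5/72 = 1/6
  P(T=2) = 1/16 + 1/12 + 5/48 = 1/4

H(S) = -[(1/4)·log₂(1/4) + (1/3)·log₂(1/3) + (5/12)·log₂(5/12)]
  = 0.5000 + 0.5283 + 0.5263
  = 1.5546 bits
H(T) = -[(7/12)·log₂(7/12) + (1/6)·log₂(1/6) + (1/4)·log₂(1/4)]
  = 0.4536 + 0.4308 + 0.5000
  = 1.3844 bits
H(S,T) = -[(7/48)·log₂(7/48) + (1/24)·log₂(1/24) + (1/16)·log₂(1/16) + (7/36)·log₂(7/36) + (1/18)·log₂(1/18) + (1/12)·log₂(1/12) + (35/144)·log₂(35/144) + (5/72)·log₂(5/72) + (5/48)·log₂(5/48)]
  = 0.4051 + 0.1910 + 0.2500 + 0.4594 + 0.2317 + 0.2987 + 0.4960 + 0.2672 + 0.3399
  = 2.9390 bits

I(S;T) = H(S) + H(T) - H(S,T)
  = 1.5546 + 1.3844 - 2.9390
  = 0.0000 bits

Distribution 2 (P, Q):
Marginal P(P) (row sums):
  P(P=0) = 1/16 + 5/16 = 3/8
  P(P=1) = 3/8 + 1/4 = 5/8
Marginal P(Q) (column sums):
  P(Q=0) = 1/16 + 3/8 = 7/16
  P(Q=1) = 5/16 + 1/4 = 9/16

H(P) = -[(3/8)·log₂(3/8) + (5/8)·log₂(5/8)]
  = 0.5306 + 0.4238
  = 0.9544 bits
H(Q) = -[(7/16)·log₂(7/16) + (9/16)·log₂(9/16)]
  = 0.5218 + 0.4669
  = 0.9887 bits
H(P,Q) = -[(1/16)·log₂(1/16) + (5/16)·log₂(5/16) + (3/8)·log₂(3/8) + (1/4)·log₂(1/4)]
  = 0.2500 + 0.5244 + 0.5306 + 0.5000
  = 1.8050 bits

I(P;Q) = H(P) + H(Q) - H(P,Q)
  = 0.9544 + 0.9887 - 1.8050
  = 0.1381 bits

I(P;Q) = 0.1381 bits > I(S;T) = 0.0000 bits, so (P, Q) has the higher mutual information (stronger dependence).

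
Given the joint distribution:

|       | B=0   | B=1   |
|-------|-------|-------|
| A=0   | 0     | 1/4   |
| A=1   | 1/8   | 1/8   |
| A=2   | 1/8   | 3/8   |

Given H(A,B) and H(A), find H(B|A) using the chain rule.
From the chain rule: H(A,B) = H(A) + H(B|A)
Therefore: H(B|A) = H(A,B) - H(A)

H(A,B) = -[(1/4)·log₂(1/4) + (1/8)·log₂(1/8) + (1/8)·log₂(1/8) + (1/8)·log₂(1/8) + (3/8)·log₂(3/8)]
  = 0.5000 + 0.3750 + 0.3750 + 0.3750 + 0.5306
  = 2.1556 bits
Marginal P(A) (row sums):
  P(A=0) = 0 + 1/4 = 1/4
  P(A=1) = 1/8 + 1/8 = 1/4
  P(A=2) = 1/8 + 3/8 = 1/2
H(A) = -[(1/4)·log₂(1/4) + (1/4)·log₂(1/4) + (1/2)·log₂(1/2)]
  = 0.5000 + 0.5000 + 0.5000
  = 1.5000 bits

H(B|A) = 2.1556 - 1.5000 = 0.6556 bits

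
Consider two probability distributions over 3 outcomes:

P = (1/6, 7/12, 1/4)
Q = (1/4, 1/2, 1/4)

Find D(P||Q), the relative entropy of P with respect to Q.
D(P||Q) = Σ P(i) log₂(P(i)/Q(i))
  i=0: (1/6) × log₂((1/6)/(1/4)) = (1/6) × log₂(2/3) = -0.0975
  i=1: (7/12) × log₂((7/12)/(1/2)) = (7/12) × log₂(7/6) = 0.1297
  i=2: (1/4) × log₂((1/4)/(1/4)) = (1/4) × log₂(1) = 0.0000
D(P||Q) = -0.0975 + 0.1297 + 0.0000
  = 0.0322 bits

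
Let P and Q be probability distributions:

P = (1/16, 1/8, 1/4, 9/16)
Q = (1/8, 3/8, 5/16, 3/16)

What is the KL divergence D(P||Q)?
D(P||Q) = Σ P(i) log₂(P(i)/Q(i))
  i=0: (1/16) × log₂((1/16)/(1/8)) = (1/16) × log₂(1/2) = -0.0625
  i=1: (1/8) × log₂((1/8)/(3/8)) = (1/8) × log₂(1/3) = -0.1981
  i=2: (1/4) × log₂((1/4)/(5/16)) = (1/4) × log₂(4/5) = -0.0805
  i=3: (9/16) × log₂((9/16)/(3/16)) = (9/16) × log₂(3) = 0.8915
D(P||Q) = -0.0625 - 0.1981 - 0.0805 + 0.8915
  = 0.5504 bits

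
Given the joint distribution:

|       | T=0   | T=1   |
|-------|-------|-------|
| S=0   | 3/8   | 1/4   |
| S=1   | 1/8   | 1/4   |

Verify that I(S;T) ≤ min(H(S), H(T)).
Marginal P(S) (row sums):
  P(S=0) = 3/8 + 1/4 = 5/8
  P(S=1) = 1/8 + 1/4 = 3/8
Marginal P(T) (column sums):
  P(T=0) = 3/8 + 1/8 = 1/2
  P(T=1) = 1/4 + 1/4 = 1/2

H(S) = -[(5/8)·log₂(5/8) + (3/8)·log₂(3/8)]
  = 0.4238 + 0.5306
  = 0.9544 bits
H(T) = -[(1/2)·log₂(1/2) + (1/2)·log₂(1/2)]
  = 0.5000 + 0.5000
  = 1.0000 bits
H(S,T) = -[(3/8)·log₂(3/8) + (1/4)·log₂(1/4) + (1/8)·log₂(1/8) + (1/4)·log₂(1/4)]
  = 0.5306 + 0.5000 + 0.3750 + 0.5000
  = 1.9056 bits

I(S;T) = H(S) + H(T) - H(S,T)
  = 0.9544 + 1.0000 - 1.9056
  = 0.0488 bits

min(H(S), H(T)) = min(0.9544, 1.0000) = 0.9544 bits
Since 0.0488 ≤ 0.9544, the bound is satisfied ✓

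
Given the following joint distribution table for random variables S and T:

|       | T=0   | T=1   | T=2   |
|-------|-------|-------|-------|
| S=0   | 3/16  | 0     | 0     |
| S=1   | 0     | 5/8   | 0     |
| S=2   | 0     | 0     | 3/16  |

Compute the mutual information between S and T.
Marginal P(S) (row sums):
  P(S=0) = 3/16 + 0 + 0 = 3/16
  P(S=1) = 0 + 5/8 + 0 = 5/8
  P(S=2) = 0 + 0 + 3/16 = 3/16
Marginal P(T) (column sums):
  P(T=0) = 3/16 + 0 + 0 = 3/16
  P(T=1) = 0 + 5/8 + 0 = 5/8
  P(T=2) = 0 + 0 + 3/16 = 3/16

H(S) = -[(3/16)·log₂(3/16) + (5/8)·log₂(5/8) + (3/16)·log₂(3/16)]
  = 0.4528 + 0.4238 + 0.4528
  = 1.3294 bits
H(T) = -[(3/16)·log₂(3/16) + (5/8)·log₂(5/8) + (3/16)·log₂(3/16)]
  = 0.4528 + 0.4238 + 0.4528
  = 1.3294 bits
H(S,T) = -[(3/16)·log₂(3/16) + (5/8)·log₂(5/8) + (3/16)·log₂(3/16)]
  = 0.4528 + 0.4238 + 0.4528
  = 1.3294 bits

I(S;T) = H(S) + H(T) - H(S,T)
  = 1.3294 + 1.3294 - 1.3294
  = 1.3294 bits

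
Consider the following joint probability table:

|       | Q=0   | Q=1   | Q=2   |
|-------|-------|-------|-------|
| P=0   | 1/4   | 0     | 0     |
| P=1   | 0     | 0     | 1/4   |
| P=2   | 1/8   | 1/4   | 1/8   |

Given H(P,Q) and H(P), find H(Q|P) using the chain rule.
From the chain rule: H(P,Q) = H(P) + H(Q|P)
Therefore: H(Q|P) = H(P,Q) - H(P)

H(P,Q) = -[(1/4)·log₂(1/4) + (1/4)·log₂(1/4) + (1/8)·log₂(1/8) + (1/4)·log₂(1/4) + (1/8)·log₂(1/8)]
  = 0.5000 + 0.5000 + 0.3750 + 0.5000 + 0.3750
  = 2.2500 bits
Marginal P(P) (row sums):
  P(P=0) = 1/4 + 0 + 0 = 1/4
  P(P=1) = 0 + 0 + 1/4 = 1/4
  P(P=2) = 1/8 + 1/4 + 1/8 = 1/2
H(P) = -[(1/4)·log₂(1/4) + (1/4)·log₂(1/4) + (1/2)·log₂(1/2)]
  = 0.5000 + 0.5000 + 0.5000
  = 1.5000 bits

H(Q|P) = 2.2500 - 1.5000 = 0.7500 bits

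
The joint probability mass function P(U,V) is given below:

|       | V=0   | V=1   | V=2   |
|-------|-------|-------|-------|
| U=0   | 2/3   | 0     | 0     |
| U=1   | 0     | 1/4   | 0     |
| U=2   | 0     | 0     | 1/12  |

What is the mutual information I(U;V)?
Marginal P(U) (row sums):
  P(U=0) = 2/3 + 0 + 0 = 2/3
  P(U=1) = 0 + 1/4 + 0 = 1/4
  P(U=2) = 0 + 0 + 1/12 = 1/12
Marginal P(V) (column sums):
  P(V=0) = 2/3 + 0 + 0 = 2/3
  P(V=1) = 0 + 1/4 + 0 = 1/4
  P(V=2) = 0 + 0 + 1/12 = 1/12

H(U) = -[(2/3)·log₂(2/3) + (1/4)·log₂(1/4) + (1/12)·log₂(1/12)]
  = 0.3900 + 0.5000 + 0.2987
  = 1.1887 bits
H(V) = -[(2/3)·log₂(2/3) + (1/4)·log₂(1/4) + (1/12)·log₂(1/12)]
  = 0.3900 + 0.5000 + 0.2987
  = 1.1887 bits
H(U,V) = -[(2/3)·log₂(2/3) + (1/4)·log₂(1/4) + (1/12)·log₂(1/12)]
  = 0.3900 + 0.5000 + 0.2987
  = 1.1887 bits

I(U;V) = H(U) + H(V) - H(U,V)
  = 1.1887 + 1.1887 - 1.1887
  = 1.1887 bits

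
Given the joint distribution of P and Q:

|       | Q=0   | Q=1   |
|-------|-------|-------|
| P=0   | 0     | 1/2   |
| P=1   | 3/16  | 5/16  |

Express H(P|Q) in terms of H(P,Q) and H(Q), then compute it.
H(P|Q) = H(P,Q) - H(Q)

Marginal P(Q) (column sums):
  P(Q=0) = 0 + 3/16 = 3/16
  P(Q=1) = 1/2 + 5/16 = 13/16

H(P,Q) = -[(1/2)·log₂(1/2) + (3/16)·log₂(3/16) + (5/16)·log₂(5/16)]
  = 0.5000 + 0.4528 + 0.5244
  = 1.4772 bits
H(Q) = -[(3/16)·log₂(3/16) + (13/16)·log₂(13/16)]
  = 0.4528 + 0.2434
  = 0.6962 bits

H(P|Q) = 1.4772 - 0.6962 = 0.7810 bits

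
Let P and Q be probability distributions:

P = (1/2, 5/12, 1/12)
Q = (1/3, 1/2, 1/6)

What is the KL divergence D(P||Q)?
D(P||Q) = Σ P(i) log₂(P(i)/Q(i))
  i=0: (1/2) × log₂((1/2)/(1/3)) = (1/2) × log₂(3/2) = 0.2925
  i=1: (5/12) × log₂((5/12)/(1/2)) = (5/12) × log₂(5/6) = -0.1096
  i=2: (1/12) × log₂((1/12)/(1/6)) = (1/12) × log₂(1/2) = -0.0833
D(P||Q) = 0.2925 - 0.1096 - 0.0833
  = 0.0996 bits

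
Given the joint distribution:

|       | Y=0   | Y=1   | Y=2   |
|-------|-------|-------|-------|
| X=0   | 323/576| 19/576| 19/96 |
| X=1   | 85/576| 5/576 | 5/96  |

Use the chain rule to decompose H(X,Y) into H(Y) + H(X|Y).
By the chain rule: H(X,Y) = H(Y) + H(X|Y)

Marginal P(Y) (column sums):
  P(Y=0) = 323/576 + 85/576 = 17/24
  P(Y=1) = 19/576 + 5/576 = 1/24
  P(Y=2) = 19/96 + 5/96 = 1/4
H(Y) = -[(17/24)·log₂(17/24) + (1/24)·log₂(1/24) + (1/4)·log₂(1/4)]
  = 0.3524 + 0.1910 + 0.5000
  = 1.0434 bits
H(X|Y) = -Σ P(X,Y)·log₂ P(X|Y), where P(X|Y) = P(X,Y) / P(Y)
  (X=0,Y=0): P(X|Y) = (323/576)/(17/24) = 19/24;  -(323/576)·log₂(19/24) = 0.1890
  (X=0,Y=1): P(X|Y) = (19/576)/(1/24) = 19/24;  -(19/576)·log₂(19/24) = 0.0111
  (X=0,Y=2): P(X|Y) = (19/96)/(1/4) = 19/24;  -(19/96)·log₂(19/24) = 0.0667
  (X=1,Y=0): P(X|Y) = (85/576)/(17/24) = 5/24;  -(85/576)·log₂(5/24) = 0.3340
  (X=1,Y=1): P(X|Y) = (5/576)/(1/24) = 5/24;  -(5/576)·log₂(5/24) = 0.0196
  (X=1,Y=2): P(X|Y) = (5/96)/(1/4) = 5/24;  -(5/96)·log₂(5/24) = 0.1179
H(X|Y) = 0.1890 + 0.0111 + 0.0667 + 0.3340 + 0.0196 + 0.1179
  = 0.7383 bits

H(X,Y) = H(Y) + H(X|Y) = 1.0434 + 0.7383 = 1.7817 bits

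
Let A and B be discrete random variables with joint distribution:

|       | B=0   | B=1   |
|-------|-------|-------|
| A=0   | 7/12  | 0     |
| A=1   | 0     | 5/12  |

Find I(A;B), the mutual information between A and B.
Marginal P(A) (row sums):
  P(A=0) = 7/12 + 0 = 7/12
  P(A=1) = 0 + 5/12 = 5/12
Marginal P(B) (column sums):
  P(B=0) = 7/12 + 0 = 7/12
  P(B=1) = 0 + 5/12 = 5/12

H(A) = -[(7/12)·log₂(7/12) + (5/12)·log₂(5/12)]
  = 0.4536 + 0.5263
  = 0.9799 bits
H(B) = -[(7/12)·log₂(7/12) + (5/12)·log₂(5/12)]
  = 0.4536 + 0.5263
  = 0.9799 bits
H(A,B) = -[(7/12)·log₂(7/12) + (5/12)·log₂(5/12)]
  = 0.4536 + 0.5263
  = 0.9799 bits

I(A;B) = H(A) + H(B) - H(A,B)
  = 0.9799 + 0.9799 - 0.9799
  = 0.9799 bits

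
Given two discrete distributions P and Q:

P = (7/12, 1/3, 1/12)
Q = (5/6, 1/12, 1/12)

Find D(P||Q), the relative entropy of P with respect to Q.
D(P||Q) = Σ P(i) log₂(P(i)/Q(i))
  i=0: (7/12) × log₂((7/12)/(5/6)) = (7/12) × log₂(7/10) = -0.3002
  i=1: (1/3) × log₂((1/3)/(1/12)) = (1/3) × log₂(4) = 0.6667
  i=2: (1/12) × log₂((1/12)/(1/12)) = (1/12) × log₂(1) = 0.0000
D(P||Q) = -0.3002 + 0.6667 + 0.0000
  = 0.3665 bits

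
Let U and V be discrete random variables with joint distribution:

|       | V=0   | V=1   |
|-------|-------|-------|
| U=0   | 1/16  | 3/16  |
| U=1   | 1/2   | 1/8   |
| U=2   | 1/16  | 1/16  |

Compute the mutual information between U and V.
Marginal P(U) (row sums):
  P(U=0) = 1/16 + 3/16 = 1/4
  P(U=1) = 1/2 + 1/8 = 5/8
  P(U=2) = 1/16 + 1/16 = 1/8
Marginal P(V) (column sums):
  P(V=0) = 1/16 + 1/2 + 1/16 = 5/8
  P(V=1) = 3/16 + 1/8 + 1/16 = 3/8

H(U) = -[(1/4)·log₂(1/4) + (5/8)·log₂(5/8) + (1/8)·log₂(1/8)]
  = 0.5000 + 0.4238 + 0.3750
  = 1.2988 bits
H(V) = -[(5/8)·log₂(5/8) + (3/8)·log₂(3/8)]
  = 0.4238 + 0.5306
  = 0.9544 bits
H(U,V) = -[(1/16)·log₂(1/16) + (3/16)·log₂(3/16) + (1/2)·log₂(1/2) + (1/8)·log₂(1/8) + (1/16)·log₂(1/16) + (1/16)·log₂(1/16)]
  = 0.2500 + 0.4528 + 0.5000 + 0.3750 + 0.2500 + 0.2500
  = 2.0778 bits

I(U;V) = H(U) + H(V) - H(U,V)
  = 1.2988 + 0.9544 - 2.0778
  = 0.1754 bits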